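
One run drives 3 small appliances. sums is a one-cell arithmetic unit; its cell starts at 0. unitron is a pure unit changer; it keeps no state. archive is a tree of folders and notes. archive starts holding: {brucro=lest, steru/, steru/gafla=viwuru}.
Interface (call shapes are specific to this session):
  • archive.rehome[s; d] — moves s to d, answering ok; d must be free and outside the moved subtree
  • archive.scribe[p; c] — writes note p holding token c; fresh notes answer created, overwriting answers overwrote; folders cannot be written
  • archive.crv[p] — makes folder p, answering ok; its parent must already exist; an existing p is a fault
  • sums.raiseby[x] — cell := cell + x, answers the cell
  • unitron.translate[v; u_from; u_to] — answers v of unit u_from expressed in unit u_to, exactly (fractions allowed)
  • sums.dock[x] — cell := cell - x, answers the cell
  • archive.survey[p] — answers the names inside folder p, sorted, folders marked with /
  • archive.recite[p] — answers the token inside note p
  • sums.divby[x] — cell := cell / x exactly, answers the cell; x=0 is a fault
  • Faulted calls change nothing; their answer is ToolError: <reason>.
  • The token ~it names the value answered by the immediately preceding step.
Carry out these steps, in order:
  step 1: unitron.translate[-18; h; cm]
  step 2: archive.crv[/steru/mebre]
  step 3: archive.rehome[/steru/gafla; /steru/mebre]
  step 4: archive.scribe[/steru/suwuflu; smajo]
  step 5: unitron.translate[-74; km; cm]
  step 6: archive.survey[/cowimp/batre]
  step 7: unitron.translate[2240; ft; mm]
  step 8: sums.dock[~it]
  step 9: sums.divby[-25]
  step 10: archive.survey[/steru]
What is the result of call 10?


I invoke unitron.translate on -18, h, cm, — result: ToolError: incompatible units.
Now I run archive.crv on /steru/mebre, → ok.
Invoking archive.rehome on /steru/gafla, /steru/mebre, giving ToolError: exists.
Using archive.scribe on /steru/suwuflu, smajo, giving created.
Calling unitron.translate on -74, km, cm, giving -7400000.
Using archive.survey on /cowimp/batre, which returns ToolError: not found.
I try unitron.translate on 2240, ft, mm, and observe 682752.
Next I call sums.dock on ~it, — result: -682752.
I use sums.divby on -25, yielding 682752/25.
Next I call archive.survey on /steru: [gafla, mebre/, suwuflu].

Answer: [gafla, mebre/, suwuflu]


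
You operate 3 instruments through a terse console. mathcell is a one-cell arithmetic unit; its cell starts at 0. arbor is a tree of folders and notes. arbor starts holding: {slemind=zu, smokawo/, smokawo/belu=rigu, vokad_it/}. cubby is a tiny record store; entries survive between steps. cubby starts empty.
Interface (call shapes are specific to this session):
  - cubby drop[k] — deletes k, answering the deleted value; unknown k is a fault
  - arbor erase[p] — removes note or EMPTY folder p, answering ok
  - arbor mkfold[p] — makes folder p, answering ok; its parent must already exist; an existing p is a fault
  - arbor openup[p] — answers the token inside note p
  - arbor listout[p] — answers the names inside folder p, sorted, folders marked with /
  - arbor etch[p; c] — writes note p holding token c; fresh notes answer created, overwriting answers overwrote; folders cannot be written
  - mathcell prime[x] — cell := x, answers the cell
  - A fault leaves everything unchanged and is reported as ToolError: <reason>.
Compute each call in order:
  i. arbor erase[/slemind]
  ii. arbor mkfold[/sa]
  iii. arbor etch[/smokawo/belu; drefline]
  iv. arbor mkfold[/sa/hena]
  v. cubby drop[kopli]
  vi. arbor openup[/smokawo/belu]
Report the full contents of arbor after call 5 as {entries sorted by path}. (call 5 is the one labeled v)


I call arbor erase(p→/slemind), which returns ok.
I invoke arbor mkfold(p→/sa), and see ok.
I try arbor etch(p→/smokawo/belu, c→drefline): overwrote.
Now I run arbor mkfold(p→/sa/hena), and observe ok.
Calling cubby drop(k→kopli), and see ToolError: no such key kopli.
I call arbor openup(p→/smokawo/belu), and observe drefline.

Answer: {sa/, sa/hena/, smokawo/, smokawo/belu=drefline, vokad_it/}


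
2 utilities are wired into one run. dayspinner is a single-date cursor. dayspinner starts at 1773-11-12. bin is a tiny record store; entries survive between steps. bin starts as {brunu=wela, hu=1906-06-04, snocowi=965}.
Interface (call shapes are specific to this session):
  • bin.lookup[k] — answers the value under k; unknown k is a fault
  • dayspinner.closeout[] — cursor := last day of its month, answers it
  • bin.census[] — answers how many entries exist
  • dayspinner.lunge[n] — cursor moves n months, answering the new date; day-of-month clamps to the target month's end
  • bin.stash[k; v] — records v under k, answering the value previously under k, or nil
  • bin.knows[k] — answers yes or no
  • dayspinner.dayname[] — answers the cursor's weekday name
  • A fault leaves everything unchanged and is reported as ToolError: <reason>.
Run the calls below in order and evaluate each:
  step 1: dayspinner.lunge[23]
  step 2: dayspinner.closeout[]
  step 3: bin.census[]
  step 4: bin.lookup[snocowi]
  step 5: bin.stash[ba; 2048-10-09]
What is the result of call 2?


Answer: 1775-10-31

Derivation:
I use dayspinner.lunge with 23, → 1775-10-12.
Invoking dayspinner.closeout, → 1775-10-31.
I call bin.census(), — result: 3.
Using bin.lookup with snocowi, and observe 965.
I call bin.stash with ba, 2048-10-09, → nil.


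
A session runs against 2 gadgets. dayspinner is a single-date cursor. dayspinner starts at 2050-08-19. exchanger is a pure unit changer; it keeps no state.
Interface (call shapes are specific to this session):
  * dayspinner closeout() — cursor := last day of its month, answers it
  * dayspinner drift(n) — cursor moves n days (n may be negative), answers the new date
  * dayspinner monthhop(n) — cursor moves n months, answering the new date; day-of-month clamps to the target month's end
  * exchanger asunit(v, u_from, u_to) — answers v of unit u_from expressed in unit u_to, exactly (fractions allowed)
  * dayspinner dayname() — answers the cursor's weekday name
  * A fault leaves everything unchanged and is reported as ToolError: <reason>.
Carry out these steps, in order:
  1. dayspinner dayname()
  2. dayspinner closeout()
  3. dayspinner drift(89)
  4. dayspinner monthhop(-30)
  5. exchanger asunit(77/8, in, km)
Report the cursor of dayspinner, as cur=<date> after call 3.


Answer: cur=2050-11-28

Derivation:
% dayspinner dayname
= Friday
% dayspinner closeout
= 2050-08-31
% dayspinner drift n: 89
= 2050-11-28
% dayspinner monthhop n: -30
= 2048-05-28
% exchanger asunit v: 77/8 u_from: in u_to: km
= 9779/40000000


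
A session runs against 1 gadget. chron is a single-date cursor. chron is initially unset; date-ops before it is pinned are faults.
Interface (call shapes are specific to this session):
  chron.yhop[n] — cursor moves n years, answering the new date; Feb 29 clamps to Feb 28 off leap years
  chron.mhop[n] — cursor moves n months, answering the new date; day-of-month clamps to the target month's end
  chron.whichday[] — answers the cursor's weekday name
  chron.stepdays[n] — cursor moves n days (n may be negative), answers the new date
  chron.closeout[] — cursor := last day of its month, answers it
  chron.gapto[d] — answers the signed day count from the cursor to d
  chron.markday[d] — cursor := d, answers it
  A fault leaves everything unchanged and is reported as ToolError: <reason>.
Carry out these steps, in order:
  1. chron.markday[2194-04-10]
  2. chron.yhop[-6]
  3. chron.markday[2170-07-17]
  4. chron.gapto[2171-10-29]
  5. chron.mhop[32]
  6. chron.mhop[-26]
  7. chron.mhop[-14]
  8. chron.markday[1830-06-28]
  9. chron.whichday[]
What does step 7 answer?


Answer: 2169-11-17

Derivation:
·→ markday(d=2194-04-10)
·← 2194-04-10
·→ yhop(n=-6)
·← 2188-04-10
·→ markday(d=2170-07-17)
·← 2170-07-17
·→ gapto(d=2171-10-29)
·← 469
·→ mhop(n=32)
·← 2173-03-17
·→ mhop(n=-26)
·← 2171-01-17
·→ mhop(n=-14)
·← 2169-11-17
·→ markday(d=1830-06-28)
·← 1830-06-28
·→ whichday()
·← Monday


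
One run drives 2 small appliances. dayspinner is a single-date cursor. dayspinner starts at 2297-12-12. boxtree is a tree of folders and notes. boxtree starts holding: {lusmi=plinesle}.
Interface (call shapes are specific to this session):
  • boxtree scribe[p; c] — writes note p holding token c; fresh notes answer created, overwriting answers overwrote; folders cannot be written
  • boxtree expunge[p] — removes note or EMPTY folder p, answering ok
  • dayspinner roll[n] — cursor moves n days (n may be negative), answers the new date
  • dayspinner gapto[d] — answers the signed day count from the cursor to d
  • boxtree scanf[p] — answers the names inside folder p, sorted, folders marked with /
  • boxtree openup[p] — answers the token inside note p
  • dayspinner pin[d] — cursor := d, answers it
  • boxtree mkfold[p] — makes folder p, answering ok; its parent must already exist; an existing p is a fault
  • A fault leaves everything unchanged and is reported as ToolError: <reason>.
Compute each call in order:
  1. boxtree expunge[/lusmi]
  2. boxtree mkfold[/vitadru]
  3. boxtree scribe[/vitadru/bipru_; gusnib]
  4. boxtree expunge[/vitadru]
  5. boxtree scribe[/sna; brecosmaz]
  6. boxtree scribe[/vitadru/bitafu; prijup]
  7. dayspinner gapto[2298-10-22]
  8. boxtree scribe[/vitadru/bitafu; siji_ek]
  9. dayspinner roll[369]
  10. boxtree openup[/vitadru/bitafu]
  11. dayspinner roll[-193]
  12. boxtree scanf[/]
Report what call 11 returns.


Answer: 2298-06-06

Derivation:
Then boxtree expunge on /lusmi, giving ok.
Now I run boxtree mkfold on /vitadru, — result: ok.
I use boxtree scribe on /vitadru/bipru_, gusnib, yielding created.
Next I call boxtree expunge on /vitadru, — result: ToolError: not empty.
Now I run boxtree scribe on /sna, brecosmaz: created.
I call boxtree scribe on /vitadru/bitafu, prijup, and observe created.
I run dayspinner gapto on 2298-10-22, → 314.
Now I run boxtree scribe on /vitadru/bitafu, siji_ek, → overwrote.
Then dayspinner roll on 369, and observe 2298-12-16.
Next I call boxtree openup on /vitadru/bitafu, and get siji_ek.
Now I run dayspinner roll on -193, and observe 2298-06-06.
Next I call boxtree scanf on /: [sna, vitadru/].


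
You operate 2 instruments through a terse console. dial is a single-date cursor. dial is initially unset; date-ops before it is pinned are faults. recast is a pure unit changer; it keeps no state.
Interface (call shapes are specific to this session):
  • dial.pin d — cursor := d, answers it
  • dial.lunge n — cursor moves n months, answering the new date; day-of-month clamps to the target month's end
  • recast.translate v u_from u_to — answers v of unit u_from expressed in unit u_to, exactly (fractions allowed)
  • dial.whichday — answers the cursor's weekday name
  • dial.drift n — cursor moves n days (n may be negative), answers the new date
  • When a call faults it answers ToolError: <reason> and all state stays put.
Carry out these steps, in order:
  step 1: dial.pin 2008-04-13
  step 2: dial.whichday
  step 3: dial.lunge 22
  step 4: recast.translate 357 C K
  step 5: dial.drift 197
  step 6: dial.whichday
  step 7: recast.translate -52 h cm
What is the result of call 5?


Answer: 2010-08-29

Derivation:
==> dial.pin(d='2008-04-13')
<== 2008-04-13
==> dial.whichday()
<== Sunday
==> dial.lunge(n='22')
<== 2010-02-13
==> recast.translate(v='357', u_from='C', u_to='K')
<== 12603/20
==> dial.drift(n='197')
<== 2010-08-29
==> dial.whichday()
<== Sunday
==> recast.translate(v='-52', u_from='h', u_to='cm')
<== ToolError: incompatible units


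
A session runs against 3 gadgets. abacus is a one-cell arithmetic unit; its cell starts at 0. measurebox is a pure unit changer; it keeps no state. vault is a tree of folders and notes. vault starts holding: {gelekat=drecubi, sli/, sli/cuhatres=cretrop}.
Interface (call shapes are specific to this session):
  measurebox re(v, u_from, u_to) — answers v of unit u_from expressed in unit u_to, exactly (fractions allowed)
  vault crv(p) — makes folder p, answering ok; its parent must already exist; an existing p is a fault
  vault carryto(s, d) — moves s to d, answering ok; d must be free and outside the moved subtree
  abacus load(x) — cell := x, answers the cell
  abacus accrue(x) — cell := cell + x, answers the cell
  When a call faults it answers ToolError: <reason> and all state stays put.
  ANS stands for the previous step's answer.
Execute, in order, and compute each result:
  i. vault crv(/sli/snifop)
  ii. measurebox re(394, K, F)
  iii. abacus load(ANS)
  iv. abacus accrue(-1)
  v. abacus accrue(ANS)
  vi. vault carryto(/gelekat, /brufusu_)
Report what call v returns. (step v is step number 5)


Answer: 24853/50

Derivation:
% vault crv(p='/sli/snifop') ~> ok
% measurebox re(v='394', u_from='K', u_to='F') ~> 24953/100
% abacus load(x='ANS') ~> 24953/100
% abacus accrue(x='-1') ~> 24853/100
% abacus accrue(x='ANS') ~> 24853/50
% vault carryto(s='/gelekat', d='/brufusu_') ~> ok


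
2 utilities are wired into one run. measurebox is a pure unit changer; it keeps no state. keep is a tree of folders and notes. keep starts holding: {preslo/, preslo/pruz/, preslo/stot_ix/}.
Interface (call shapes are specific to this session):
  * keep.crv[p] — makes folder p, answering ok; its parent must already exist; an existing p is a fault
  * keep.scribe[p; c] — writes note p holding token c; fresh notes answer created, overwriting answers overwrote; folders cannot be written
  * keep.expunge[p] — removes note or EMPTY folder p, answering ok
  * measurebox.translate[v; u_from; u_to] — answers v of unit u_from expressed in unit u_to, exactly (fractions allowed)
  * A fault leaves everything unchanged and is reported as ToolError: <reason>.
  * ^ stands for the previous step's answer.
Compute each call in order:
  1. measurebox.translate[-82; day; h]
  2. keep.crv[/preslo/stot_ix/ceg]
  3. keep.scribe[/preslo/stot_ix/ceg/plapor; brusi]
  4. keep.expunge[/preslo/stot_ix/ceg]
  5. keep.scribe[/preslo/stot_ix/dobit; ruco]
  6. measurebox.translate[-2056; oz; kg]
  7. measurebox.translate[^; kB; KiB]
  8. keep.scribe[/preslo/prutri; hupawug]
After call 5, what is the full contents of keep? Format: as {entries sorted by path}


Answer: {preslo/, preslo/pruz/, preslo/stot_ix/, preslo/stot_ix/ceg/, preslo/stot_ix/ceg/plapor=brusi, preslo/stot_ix/dobit=ruco}

Derivation:
;; 1. measurebox.translate(-82, day, h) => -1968
;; 2. keep.crv(/preslo/stot_ix/ceg) => ok
;; 3. keep.scribe(/preslo/stot_ix/ceg/plapor, brusi) => created
;; 4. keep.expunge(/preslo/stot_ix/ceg) => ToolError: not empty
;; 5. keep.scribe(/preslo/stot_ix/dobit, ruco) => created
;; 6. measurebox.translate(-2056, oz, kg) => -11657323909/200000000
;; 7. measurebox.translate(^, kB, KiB) => -11657323909/204800000
;; 8. keep.scribe(/preslo/prutri, hupawug) => created


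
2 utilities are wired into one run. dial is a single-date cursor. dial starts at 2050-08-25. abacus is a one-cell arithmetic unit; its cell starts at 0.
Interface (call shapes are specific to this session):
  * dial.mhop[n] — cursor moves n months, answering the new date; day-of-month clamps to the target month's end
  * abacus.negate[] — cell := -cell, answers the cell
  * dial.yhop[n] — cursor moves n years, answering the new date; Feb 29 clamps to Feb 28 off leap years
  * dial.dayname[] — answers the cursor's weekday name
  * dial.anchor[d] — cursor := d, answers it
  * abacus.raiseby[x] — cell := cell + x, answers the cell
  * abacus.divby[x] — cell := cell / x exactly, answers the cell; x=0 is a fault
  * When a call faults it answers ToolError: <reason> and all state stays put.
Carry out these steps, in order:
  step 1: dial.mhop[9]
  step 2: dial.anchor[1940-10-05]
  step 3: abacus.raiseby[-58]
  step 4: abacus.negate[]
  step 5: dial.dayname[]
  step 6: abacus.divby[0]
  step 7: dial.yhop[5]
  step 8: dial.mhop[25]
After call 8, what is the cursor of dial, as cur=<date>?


% 1. dial.mhop(n: 9) -> 2051-05-25
% 2. dial.anchor(d: 1940-10-05) -> 1940-10-05
% 3. abacus.raiseby(x: -58) -> -58
% 4. abacus.negate() -> 58
% 5. dial.dayname() -> Saturday
% 6. abacus.divby(x: 0) -> ToolError: division by zero
% 7. dial.yhop(n: 5) -> 1945-10-05
% 8. dial.mhop(n: 25) -> 1947-11-05

Answer: cur=1947-11-05


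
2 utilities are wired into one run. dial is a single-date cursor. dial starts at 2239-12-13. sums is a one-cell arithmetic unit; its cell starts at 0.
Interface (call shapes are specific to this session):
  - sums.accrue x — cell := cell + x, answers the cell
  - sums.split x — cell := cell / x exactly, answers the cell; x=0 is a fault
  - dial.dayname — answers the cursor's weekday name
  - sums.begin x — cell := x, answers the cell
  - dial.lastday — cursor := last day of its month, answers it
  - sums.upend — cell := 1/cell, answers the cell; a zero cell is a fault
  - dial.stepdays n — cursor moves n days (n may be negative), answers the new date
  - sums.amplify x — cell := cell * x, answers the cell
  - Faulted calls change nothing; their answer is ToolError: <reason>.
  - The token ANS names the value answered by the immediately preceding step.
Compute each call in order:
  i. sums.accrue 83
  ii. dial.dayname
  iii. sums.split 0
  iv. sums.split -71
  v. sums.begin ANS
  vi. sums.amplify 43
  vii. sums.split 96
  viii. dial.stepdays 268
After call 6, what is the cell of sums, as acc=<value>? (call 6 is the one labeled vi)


Answer: acc=-3569/71

Derivation:
Using sums.accrue passing 83, and observe 83.
I invoke dial.dayname(), and observe Friday.
I call sums.split passing 0: ToolError: division by zero.
Using sums.split passing -71, — result: -83/71.
Invoking sums.begin passing ANS, which returns -83/71.
Using sums.amplify passing 43, and get -3569/71.
Using sums.split passing 96, yielding -3569/6816.
Calling dial.stepdays passing 268, yielding 2240-09-06.


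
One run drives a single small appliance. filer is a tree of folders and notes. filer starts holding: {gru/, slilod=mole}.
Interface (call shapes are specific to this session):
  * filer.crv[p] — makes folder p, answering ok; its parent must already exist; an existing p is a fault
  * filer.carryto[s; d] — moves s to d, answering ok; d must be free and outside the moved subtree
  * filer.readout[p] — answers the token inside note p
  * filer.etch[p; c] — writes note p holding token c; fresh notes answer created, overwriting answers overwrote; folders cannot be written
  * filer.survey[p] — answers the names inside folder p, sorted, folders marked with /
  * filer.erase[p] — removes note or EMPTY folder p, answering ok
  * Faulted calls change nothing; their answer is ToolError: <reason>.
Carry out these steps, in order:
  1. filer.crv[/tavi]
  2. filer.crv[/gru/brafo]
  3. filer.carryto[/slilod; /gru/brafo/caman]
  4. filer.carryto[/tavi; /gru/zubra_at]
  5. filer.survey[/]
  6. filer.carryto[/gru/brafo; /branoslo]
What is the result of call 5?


Answer: [gru/]

Derivation:
% 1. crv(p='/tavi') ~> ok
% 2. crv(p='/gru/brafo') ~> ok
% 3. carryto(s='/slilod', d='/gru/brafo/caman') ~> ok
% 4. carryto(s='/tavi', d='/gru/zubra_at') ~> ok
% 5. survey(p='/') ~> [gru/]
% 6. carryto(s='/gru/brafo', d='/branoslo') ~> ok


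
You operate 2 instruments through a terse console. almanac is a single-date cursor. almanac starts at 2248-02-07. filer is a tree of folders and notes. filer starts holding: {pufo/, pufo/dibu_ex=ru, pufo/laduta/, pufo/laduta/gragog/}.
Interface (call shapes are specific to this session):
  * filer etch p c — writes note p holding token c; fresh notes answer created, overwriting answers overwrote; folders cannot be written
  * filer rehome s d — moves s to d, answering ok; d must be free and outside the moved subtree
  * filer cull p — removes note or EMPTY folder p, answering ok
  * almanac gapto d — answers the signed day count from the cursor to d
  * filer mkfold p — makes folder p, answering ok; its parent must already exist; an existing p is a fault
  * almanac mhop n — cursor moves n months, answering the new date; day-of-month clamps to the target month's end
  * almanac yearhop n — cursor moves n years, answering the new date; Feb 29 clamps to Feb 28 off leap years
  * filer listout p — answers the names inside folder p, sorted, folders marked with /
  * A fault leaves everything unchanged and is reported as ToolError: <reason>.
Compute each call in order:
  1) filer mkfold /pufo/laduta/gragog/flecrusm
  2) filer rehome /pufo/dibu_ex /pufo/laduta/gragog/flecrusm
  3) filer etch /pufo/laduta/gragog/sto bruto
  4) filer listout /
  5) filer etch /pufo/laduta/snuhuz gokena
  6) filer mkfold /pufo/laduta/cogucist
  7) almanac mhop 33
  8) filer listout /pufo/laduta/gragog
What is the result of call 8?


Answer: [flecrusm/, sto]

Derivation:
==> filer mkfold(p=/pufo/laduta/gragog/flecrusm)
<== ok
==> filer rehome(s=/pufo/dibu_ex, d=/pufo/laduta/gragog/flecrusm)
<== ToolError: exists
==> filer etch(p=/pufo/laduta/gragog/sto, c=bruto)
<== created
==> filer listout(p=/)
<== [pufo/]
==> filer etch(p=/pufo/laduta/snuhuz, c=gokena)
<== created
==> filer mkfold(p=/pufo/laduta/cogucist)
<== ok
==> almanac mhop(n=33)
<== 2250-11-07
==> filer listout(p=/pufo/laduta/gragog)
<== [flecrusm/, sto]


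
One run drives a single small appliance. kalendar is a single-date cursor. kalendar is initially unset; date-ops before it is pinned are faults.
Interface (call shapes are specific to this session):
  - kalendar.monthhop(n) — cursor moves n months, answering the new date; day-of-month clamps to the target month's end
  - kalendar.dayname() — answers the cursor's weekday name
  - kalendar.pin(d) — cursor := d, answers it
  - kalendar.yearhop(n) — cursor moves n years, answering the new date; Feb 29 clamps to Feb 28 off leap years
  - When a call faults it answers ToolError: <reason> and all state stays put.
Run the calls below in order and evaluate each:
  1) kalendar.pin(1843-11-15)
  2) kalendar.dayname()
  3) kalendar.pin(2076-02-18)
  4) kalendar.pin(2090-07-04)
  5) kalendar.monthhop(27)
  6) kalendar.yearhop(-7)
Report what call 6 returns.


I run kalendar.pin using d=1843-11-15, and observe 1843-11-15.
Next I call kalendar.dayname(), and see Wednesday.
Calling kalendar.pin using d=2076-02-18, and get 2076-02-18.
Invoking kalendar.pin using d=2090-07-04: 2090-07-04.
I call kalendar.monthhop using n=27, and get 2092-10-04.
I run kalendar.yearhop using n=-7, — result: 2085-10-04.

Answer: 2085-10-04


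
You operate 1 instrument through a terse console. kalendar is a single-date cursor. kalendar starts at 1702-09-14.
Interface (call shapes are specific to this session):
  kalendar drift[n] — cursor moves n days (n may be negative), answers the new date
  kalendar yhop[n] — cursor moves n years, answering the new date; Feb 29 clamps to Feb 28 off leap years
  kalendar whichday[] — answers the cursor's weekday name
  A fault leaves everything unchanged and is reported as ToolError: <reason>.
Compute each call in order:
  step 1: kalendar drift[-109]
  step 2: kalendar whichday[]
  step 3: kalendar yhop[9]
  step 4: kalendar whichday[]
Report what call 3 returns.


>>> kalendar drift n='-109'
[out] 1702-05-28
>>> kalendar whichday
[out] Sunday
>>> kalendar yhop n='9'
[out] 1711-05-28
>>> kalendar whichday
[out] Thursday

Answer: 1711-05-28


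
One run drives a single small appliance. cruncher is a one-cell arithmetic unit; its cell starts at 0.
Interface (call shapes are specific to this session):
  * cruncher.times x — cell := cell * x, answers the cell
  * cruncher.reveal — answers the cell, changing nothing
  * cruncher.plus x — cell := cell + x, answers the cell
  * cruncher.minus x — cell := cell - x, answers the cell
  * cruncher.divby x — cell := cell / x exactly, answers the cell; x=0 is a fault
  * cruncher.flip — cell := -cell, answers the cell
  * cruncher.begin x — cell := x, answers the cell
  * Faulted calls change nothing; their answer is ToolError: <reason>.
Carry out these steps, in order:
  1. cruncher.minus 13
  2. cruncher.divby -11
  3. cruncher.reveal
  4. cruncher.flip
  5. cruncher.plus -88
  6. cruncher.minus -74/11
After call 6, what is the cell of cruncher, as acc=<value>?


Answer: acc=-907/11

Derivation:
[in] minus x=13
[out] -13
[in] divby x=-11
[out] 13/11
[in] reveal
[out] 13/11
[in] flip
[out] -13/11
[in] plus x=-88
[out] -981/11
[in] minus x=-74/11
[out] -907/11


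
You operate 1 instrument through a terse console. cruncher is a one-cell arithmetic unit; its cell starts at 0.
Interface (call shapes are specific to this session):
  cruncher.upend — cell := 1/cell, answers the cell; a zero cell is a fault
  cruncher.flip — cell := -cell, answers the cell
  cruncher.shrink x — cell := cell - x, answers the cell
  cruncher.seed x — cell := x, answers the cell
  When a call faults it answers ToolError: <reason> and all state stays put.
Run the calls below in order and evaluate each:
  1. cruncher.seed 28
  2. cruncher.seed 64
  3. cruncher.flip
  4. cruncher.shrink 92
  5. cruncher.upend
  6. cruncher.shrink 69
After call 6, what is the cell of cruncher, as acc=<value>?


-> cruncher.seed(x→28)
<- 28
-> cruncher.seed(x→64)
<- 64
-> cruncher.flip()
<- -64
-> cruncher.shrink(x→92)
<- -156
-> cruncher.upend()
<- -1/156
-> cruncher.shrink(x→69)
<- -10765/156

Answer: acc=-10765/156


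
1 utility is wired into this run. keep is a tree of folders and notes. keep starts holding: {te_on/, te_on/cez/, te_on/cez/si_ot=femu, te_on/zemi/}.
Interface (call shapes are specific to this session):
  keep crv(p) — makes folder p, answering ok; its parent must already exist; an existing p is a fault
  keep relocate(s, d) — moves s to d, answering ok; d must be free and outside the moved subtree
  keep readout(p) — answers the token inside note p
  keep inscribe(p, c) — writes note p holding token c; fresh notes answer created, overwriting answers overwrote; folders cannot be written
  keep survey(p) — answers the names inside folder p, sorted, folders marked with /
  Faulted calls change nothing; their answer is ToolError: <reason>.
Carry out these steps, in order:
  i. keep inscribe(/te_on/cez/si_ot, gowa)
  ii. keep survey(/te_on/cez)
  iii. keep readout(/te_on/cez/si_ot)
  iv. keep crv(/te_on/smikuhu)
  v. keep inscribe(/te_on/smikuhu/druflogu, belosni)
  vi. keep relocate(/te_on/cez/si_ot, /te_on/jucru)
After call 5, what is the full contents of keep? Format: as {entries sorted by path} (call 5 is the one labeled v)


Answer: {te_on/, te_on/cez/, te_on/cez/si_ot=gowa, te_on/smikuhu/, te_on/smikuhu/druflogu=belosni, te_on/zemi/}

Derivation:
Then keep inscribe using p: /te_on/cez/si_ot, c: gowa, yielding overwrote.
Then keep survey using p: /te_on/cez, which returns [si_ot].
Calling keep readout using p: /te_on/cez/si_ot, and see gowa.
I try keep crv using p: /te_on/smikuhu, which returns ok.
Then keep inscribe using p: /te_on/smikuhu/druflogu, c: belosni, and observe created.
I call keep relocate using s: /te_on/cez/si_ot, d: /te_on/jucru, and see ok.


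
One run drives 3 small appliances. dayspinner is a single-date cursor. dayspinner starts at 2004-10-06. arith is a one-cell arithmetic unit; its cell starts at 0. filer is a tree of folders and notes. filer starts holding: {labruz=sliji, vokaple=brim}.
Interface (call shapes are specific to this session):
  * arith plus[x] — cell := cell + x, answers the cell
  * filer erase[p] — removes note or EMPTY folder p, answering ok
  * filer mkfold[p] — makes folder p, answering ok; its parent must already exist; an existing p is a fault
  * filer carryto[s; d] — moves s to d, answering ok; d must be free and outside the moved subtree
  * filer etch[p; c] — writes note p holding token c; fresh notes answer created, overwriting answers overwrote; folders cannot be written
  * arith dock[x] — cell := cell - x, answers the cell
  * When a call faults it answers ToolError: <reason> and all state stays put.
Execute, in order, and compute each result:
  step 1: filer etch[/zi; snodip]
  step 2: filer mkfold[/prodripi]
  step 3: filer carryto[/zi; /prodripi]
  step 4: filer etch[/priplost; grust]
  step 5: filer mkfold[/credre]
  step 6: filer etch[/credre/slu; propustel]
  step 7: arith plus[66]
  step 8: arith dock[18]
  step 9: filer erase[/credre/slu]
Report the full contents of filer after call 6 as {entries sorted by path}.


Answer: {credre/, credre/slu=propustel, labruz=sliji, priplost=grust, prodripi/, vokaple=brim, zi=snodip}

Derivation:
·→ filer etch(p=/zi, c=snodip)
·← created
·→ filer mkfold(p=/prodripi)
·← ok
·→ filer carryto(s=/zi, d=/prodripi)
·← ToolError: exists
·→ filer etch(p=/priplost, c=grust)
·← created
·→ filer mkfold(p=/credre)
·← ok
·→ filer etch(p=/credre/slu, c=propustel)
·← created
·→ arith plus(x=66)
·← 66
·→ arith dock(x=18)
·← 48
·→ filer erase(p=/credre/slu)
·← ok


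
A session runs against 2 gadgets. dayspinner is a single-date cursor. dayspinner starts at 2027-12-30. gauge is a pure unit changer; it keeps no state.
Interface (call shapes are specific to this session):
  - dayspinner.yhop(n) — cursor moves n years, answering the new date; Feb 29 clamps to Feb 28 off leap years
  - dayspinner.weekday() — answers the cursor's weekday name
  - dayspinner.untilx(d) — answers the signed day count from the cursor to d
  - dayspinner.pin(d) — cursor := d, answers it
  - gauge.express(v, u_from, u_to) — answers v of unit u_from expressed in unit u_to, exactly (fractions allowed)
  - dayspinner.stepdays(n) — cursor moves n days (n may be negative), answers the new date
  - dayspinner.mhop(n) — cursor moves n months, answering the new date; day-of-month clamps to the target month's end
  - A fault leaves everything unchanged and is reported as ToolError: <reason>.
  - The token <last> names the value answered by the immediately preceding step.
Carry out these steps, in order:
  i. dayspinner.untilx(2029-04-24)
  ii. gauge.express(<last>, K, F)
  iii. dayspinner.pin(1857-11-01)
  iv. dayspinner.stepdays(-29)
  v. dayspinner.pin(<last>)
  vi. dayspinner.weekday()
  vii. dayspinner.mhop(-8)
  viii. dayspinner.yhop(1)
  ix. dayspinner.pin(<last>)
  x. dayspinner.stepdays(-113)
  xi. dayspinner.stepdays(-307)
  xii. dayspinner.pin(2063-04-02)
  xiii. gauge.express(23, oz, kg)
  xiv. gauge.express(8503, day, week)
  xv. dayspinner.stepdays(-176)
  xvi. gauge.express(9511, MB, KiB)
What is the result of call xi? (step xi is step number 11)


Answer: 1856-12-10

Derivation:
% dayspinner.untilx(d→2029-04-24) -> 481
% gauge.express(v→<last>, u_from→K, u_to→F) -> 40613/100
% dayspinner.pin(d→1857-11-01) -> 1857-11-01
% dayspinner.stepdays(n→-29) -> 1857-10-03
% dayspinner.pin(d→<last>) -> 1857-10-03
% dayspinner.weekday() -> Saturday
% dayspinner.mhop(n→-8) -> 1857-02-03
% dayspinner.yhop(n→1) -> 1858-02-03
% dayspinner.pin(d→<last>) -> 1858-02-03
% dayspinner.stepdays(n→-113) -> 1857-10-13
% dayspinner.stepdays(n→-307) -> 1856-12-10
% dayspinner.pin(d→2063-04-02) -> 2063-04-02
% gauge.express(v→23, u_from→oz, u_to→kg) -> 1043262451/1600000000
% gauge.express(v→8503, u_from→day, u_to→week) -> 8503/7
% dayspinner.stepdays(n→-176) -> 2062-10-08
% gauge.express(v→9511, u_from→MB, u_to→KiB) -> 148609375/16


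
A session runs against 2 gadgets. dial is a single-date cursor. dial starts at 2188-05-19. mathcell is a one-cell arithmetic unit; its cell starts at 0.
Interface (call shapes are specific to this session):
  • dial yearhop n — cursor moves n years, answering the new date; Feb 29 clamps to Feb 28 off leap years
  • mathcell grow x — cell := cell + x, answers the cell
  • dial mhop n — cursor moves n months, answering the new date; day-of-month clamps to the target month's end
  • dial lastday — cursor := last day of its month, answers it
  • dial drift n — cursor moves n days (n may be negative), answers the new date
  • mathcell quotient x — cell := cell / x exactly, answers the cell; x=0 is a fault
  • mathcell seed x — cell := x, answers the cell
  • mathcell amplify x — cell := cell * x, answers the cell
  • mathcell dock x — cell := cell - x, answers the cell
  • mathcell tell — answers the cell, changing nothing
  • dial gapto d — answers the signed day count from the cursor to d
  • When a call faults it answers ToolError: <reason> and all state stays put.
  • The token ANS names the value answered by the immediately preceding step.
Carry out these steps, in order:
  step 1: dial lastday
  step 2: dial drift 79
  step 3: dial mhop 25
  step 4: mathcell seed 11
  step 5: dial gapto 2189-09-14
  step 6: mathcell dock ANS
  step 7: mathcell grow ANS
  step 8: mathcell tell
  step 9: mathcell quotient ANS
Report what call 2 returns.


·→ dial lastday()
·← 2188-05-31
·→ dial drift(79)
·← 2188-08-18
·→ dial mhop(25)
·← 2190-09-18
·→ mathcell seed(11)
·← 11
·→ dial gapto(2189-09-14)
·← -369
·→ mathcell dock(ANS)
·← 380
·→ mathcell grow(ANS)
·← 760
·→ mathcell tell()
·← 760
·→ mathcell quotient(ANS)
·← 1

Answer: 2188-08-18


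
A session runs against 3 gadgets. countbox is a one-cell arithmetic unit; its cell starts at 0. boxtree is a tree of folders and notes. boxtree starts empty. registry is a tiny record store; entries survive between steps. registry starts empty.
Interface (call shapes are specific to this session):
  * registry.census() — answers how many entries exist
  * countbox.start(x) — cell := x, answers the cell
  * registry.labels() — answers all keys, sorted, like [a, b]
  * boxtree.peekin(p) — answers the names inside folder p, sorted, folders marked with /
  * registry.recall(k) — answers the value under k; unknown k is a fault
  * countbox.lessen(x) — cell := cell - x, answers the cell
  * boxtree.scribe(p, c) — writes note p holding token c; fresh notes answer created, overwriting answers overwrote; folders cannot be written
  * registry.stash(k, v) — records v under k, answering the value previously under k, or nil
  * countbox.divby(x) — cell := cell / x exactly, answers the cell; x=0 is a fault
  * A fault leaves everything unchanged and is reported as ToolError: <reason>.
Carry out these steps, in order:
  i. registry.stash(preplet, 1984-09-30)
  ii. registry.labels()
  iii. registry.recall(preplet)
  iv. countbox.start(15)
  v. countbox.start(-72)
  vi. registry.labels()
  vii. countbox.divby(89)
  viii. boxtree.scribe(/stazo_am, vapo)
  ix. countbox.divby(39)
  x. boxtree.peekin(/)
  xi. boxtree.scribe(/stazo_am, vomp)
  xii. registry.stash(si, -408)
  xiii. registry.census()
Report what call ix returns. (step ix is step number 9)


Answer: -24/1157

Derivation:
-- stash(k='preplet', v='1984-09-30') -> nil
-- labels() -> [preplet]
-- recall(k='preplet') -> 1984-09-30
-- start(x='15') -> 15
-- start(x='-72') -> -72
-- labels() -> [preplet]
-- divby(x='89') -> -72/89
-- scribe(p='/stazo_am', c='vapo') -> created
-- divby(x='39') -> -24/1157
-- peekin(p='/') -> [stazo_am]
-- scribe(p='/stazo_am', c='vomp') -> overwrote
-- stash(k='si', v='-408') -> nil
-- census() -> 2


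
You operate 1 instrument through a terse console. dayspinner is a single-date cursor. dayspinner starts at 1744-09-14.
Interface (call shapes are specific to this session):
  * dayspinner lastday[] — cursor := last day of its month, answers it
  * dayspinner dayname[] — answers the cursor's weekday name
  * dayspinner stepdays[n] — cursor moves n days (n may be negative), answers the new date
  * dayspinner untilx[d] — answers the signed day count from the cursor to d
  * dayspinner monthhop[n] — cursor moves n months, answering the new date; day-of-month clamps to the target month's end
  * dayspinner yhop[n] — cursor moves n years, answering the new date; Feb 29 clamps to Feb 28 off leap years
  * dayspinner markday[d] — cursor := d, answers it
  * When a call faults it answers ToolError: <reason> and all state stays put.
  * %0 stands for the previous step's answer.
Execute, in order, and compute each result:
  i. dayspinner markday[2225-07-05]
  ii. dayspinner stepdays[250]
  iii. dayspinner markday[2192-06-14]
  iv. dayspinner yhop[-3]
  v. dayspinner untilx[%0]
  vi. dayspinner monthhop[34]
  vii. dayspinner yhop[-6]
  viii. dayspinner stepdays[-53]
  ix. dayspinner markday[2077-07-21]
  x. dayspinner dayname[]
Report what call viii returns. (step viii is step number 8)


Answer: 2186-02-20

Derivation:
Then dayspinner markday(d='2225-07-05'), and get 2225-07-05.
Then dayspinner stepdays(n='250'), yielding 2226-03-12.
I invoke dayspinner markday(d='2192-06-14'), and observe 2192-06-14.
Then dayspinner yhop(n='-3'), and see 2189-06-14.
Using dayspinner untilx(d='%0'), and get 0.
Calling dayspinner monthhop(n='34'), and get 2192-04-14.
I use dayspinner yhop(n='-6'), — result: 2186-04-14.
I try dayspinner stepdays(n='-53'), which returns 2186-02-20.
Invoking dayspinner markday(d='2077-07-21'): 2077-07-21.
Using dayspinner dayname(), and get Wednesday.


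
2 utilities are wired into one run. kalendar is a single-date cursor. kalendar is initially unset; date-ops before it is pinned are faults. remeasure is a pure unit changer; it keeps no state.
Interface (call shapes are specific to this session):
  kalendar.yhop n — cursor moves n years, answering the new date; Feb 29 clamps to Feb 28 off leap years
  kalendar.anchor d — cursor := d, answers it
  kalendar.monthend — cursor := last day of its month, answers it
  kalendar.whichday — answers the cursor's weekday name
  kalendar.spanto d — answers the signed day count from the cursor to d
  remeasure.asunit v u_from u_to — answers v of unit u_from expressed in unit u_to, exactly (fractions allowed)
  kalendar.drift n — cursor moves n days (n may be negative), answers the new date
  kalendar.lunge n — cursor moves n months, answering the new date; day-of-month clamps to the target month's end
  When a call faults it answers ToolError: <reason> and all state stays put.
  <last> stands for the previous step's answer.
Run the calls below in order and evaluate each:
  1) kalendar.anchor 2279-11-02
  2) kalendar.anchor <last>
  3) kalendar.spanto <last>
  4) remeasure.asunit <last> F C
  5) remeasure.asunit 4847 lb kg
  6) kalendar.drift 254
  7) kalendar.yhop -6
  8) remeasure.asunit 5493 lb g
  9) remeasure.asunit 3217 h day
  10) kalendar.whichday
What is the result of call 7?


I invoke kalendar.anchor with d→2279-11-02, yielding 2279-11-02.
I run kalendar.anchor with d→<last>, and observe 2279-11-02.
I run kalendar.spanto with d→<last>, giving 0.
Using remeasure.asunit with v→<last>, u_from→F, u_to→C, giving -160/9.
Next I call remeasure.asunit with v→4847, u_from→lb, u_to→kg, giving 219856221739/100000000.
Calling kalendar.drift with n→254, and see 2280-07-13.
I try kalendar.yhop with n→-6, and get 2274-07-13.
Then remeasure.asunit with v→5493, u_from→lb, u_to→g, giving 249158288841/100000.
I invoke remeasure.asunit with v→3217, u_from→h, u_to→day, and see 3217/24.
Then kalendar.whichday, yielding Monday.

Answer: 2274-07-13


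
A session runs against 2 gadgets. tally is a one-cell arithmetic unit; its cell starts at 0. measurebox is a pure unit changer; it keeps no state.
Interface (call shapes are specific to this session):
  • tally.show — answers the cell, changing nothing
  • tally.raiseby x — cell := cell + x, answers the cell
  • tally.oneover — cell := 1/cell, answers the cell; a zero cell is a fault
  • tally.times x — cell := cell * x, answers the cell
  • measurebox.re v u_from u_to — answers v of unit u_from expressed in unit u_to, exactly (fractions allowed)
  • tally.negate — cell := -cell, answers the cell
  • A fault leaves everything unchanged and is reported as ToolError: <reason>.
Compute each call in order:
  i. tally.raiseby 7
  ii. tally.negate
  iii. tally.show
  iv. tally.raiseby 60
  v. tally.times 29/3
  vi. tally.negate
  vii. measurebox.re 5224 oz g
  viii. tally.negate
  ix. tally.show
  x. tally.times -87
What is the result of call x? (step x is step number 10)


Answer: -44573

Derivation:
·→ raiseby(x→7)
·← 7
·→ negate()
·← -7
·→ show()
·← -7
·→ raiseby(x→60)
·← 53
·→ times(x→29/3)
·← 1537/3
·→ negate()
·← -1537/3
·→ re(v→5224, u_from→oz, u_to→g)
·← 29619581761/200000
·→ negate()
·← 1537/3
·→ show()
·← 1537/3
·→ times(x→-87)
·← -44573
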